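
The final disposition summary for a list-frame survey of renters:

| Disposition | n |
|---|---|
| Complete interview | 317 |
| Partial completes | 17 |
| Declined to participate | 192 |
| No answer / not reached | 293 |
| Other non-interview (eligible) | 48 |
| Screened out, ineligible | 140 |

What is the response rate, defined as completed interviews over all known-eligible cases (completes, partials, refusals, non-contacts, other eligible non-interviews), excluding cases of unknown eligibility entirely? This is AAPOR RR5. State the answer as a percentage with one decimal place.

36.6%

Top → 317
Base → 317 + 17 + 192 + 293 + 48 = 867
RR5 = 317 / 867 = 0.3656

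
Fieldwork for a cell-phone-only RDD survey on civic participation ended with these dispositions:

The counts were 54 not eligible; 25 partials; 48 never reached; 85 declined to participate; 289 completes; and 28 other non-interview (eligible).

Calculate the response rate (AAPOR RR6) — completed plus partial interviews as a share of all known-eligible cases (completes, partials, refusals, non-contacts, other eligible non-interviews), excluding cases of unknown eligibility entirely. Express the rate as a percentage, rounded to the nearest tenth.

66.1%

Num → 289 + 25 = 314
Denom → 289 + 25 + 85 + 48 + 28 = 475
RR6 = 314 / 475 = 0.6611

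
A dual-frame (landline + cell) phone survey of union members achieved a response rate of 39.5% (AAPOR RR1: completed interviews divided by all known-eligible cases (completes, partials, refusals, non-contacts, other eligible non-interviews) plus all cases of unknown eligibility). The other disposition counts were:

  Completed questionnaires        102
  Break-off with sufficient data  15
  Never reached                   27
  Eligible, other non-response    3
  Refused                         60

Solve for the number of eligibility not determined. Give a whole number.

RR1 = 102 / D = 0.395
D = 102 / 0.395 = 258.2
Remaining denominator categories sum to 207
eligibility not determined = 258.2 − 207 ≈ 51

51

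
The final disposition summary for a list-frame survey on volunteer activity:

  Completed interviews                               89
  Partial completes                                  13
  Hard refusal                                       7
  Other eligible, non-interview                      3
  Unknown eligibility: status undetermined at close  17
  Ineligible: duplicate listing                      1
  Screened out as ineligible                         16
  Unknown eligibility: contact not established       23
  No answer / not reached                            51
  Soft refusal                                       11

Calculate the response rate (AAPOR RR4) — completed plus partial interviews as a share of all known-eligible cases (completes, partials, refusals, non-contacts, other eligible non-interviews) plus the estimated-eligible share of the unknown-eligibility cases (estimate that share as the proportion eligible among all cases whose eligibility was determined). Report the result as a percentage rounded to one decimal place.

Refusal or break-off = 7 + 11 = 18
Unknown eligibility = 23 + 17 = 40
Screened out, ineligible = 16 + 1 = 17
Top: 89 + 13 = 102
Known eligible: 89 + 13 + 18 + 51 + 3 = 174
e = 174 / (174 + 17) = 174 / 191 = 0.9110
Estimated eligible among unknowns: 0.9110 × 40 = 36.44
Denominator: 174 + 36.44 = 210.44
RR4 = 102 / 210.44 = 0.4847

48.5%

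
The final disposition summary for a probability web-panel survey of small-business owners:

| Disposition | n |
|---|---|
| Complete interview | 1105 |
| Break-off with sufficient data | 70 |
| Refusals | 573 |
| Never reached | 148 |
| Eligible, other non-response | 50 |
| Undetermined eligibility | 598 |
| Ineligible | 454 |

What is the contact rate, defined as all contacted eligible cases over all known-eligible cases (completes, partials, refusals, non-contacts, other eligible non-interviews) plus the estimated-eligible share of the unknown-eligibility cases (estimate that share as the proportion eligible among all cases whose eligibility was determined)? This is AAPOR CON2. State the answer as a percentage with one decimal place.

74.0%

Numerator = 1105 + 70 + 573 + 50 = 1798
Known eligible = 1105 + 70 + 573 + 148 + 50 = 1946
e = 1946 / (1946 + 454) = 1946 / 2400 = 0.8108
e × U = 0.8108 × 598 = 484.86
Denominator = 1946 + 484.86 = 2430.86
CON2 = 1798 / 2430.86 = 0.7397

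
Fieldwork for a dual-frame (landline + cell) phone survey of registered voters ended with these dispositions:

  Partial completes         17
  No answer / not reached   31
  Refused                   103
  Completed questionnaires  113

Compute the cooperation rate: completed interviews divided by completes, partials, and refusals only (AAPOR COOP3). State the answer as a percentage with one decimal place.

48.5%

Numerator → 113
Denominator → 113 + 17 + 103 = 233
COOP3 = 113 / 233 = 0.4850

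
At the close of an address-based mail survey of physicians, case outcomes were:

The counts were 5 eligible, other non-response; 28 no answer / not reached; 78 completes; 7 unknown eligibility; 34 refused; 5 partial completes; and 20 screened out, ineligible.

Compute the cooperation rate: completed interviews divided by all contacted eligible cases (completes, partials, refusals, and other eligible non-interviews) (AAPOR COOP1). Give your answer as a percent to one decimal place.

Numerator: 78
Base: 78 + 5 + 34 + 5 = 122
COOP1 = 78 / 122 = 0.6393

63.9%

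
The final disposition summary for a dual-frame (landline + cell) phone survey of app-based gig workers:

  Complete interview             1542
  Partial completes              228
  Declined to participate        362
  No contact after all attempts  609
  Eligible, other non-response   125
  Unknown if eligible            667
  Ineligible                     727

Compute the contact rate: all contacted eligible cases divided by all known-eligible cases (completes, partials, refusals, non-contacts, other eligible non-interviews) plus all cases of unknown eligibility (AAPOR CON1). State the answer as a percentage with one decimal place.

Top → 1542 + 228 + 362 + 125 = 2257
Denominator → 1542 + 228 + 362 + 609 + 125 + 667 = 3533
CON1 = 2257 / 3533 = 0.6388

63.9%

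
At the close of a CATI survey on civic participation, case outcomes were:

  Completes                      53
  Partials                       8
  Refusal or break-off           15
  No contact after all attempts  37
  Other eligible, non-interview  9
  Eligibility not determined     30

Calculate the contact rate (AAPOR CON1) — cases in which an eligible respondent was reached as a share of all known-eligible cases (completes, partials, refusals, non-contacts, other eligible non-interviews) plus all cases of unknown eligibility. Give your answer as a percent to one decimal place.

55.9%

Top = 53 + 8 + 15 + 9 = 85
Denom = 53 + 8 + 15 + 37 + 9 + 30 = 152
CON1 = 85 / 152 = 0.5592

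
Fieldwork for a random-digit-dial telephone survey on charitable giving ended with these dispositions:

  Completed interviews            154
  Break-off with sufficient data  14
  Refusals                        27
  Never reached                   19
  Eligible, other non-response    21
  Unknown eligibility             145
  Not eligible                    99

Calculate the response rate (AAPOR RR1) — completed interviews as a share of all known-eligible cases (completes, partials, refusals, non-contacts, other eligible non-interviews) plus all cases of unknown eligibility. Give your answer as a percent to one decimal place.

Numerator = 154
Base = 154 + 14 + 27 + 19 + 21 + 145 = 380
RR1 = 154 / 380 = 0.4053

40.5%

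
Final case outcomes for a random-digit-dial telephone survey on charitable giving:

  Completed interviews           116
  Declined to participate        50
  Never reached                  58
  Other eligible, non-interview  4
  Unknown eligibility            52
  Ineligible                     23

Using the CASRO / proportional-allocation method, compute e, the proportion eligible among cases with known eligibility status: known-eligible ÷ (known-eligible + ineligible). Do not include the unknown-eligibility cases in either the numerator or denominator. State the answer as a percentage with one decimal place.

90.8%

Eligible (known) = 116 + 50 + 58 + 4 = 228
e = 228 / (228 + 23) = 228 / 251 = 0.9084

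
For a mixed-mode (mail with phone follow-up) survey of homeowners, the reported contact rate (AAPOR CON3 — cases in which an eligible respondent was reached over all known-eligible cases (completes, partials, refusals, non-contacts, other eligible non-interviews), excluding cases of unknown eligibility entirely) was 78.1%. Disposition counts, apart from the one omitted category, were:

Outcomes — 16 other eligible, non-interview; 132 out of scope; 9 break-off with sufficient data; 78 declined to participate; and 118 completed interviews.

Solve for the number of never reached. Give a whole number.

62

Num → 118 + 9 + 78 + 16 = 221
CON3 = 221 / D = 0.781
D = 221 / 0.781 = 283.0
Rest of base = 221
never reached = 283.0 − 221 ≈ 62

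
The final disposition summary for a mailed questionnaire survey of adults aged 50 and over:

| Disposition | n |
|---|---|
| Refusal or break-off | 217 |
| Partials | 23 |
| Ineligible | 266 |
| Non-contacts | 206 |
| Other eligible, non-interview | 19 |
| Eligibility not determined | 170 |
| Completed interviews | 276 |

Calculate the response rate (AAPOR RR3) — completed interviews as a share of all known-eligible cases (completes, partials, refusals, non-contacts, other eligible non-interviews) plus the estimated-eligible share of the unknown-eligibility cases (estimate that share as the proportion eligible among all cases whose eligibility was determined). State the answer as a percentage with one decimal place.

31.9%

Numerator = 276
Determined eligible = 276 + 23 + 217 + 206 + 19 = 741
e = 741 / (741 + 266) = 741 / 1007 = 0.7358
Eligible share of unknowns = 0.7358 × 170 = 125.09
Denominator = 741 + 125.09 = 866.09
RR3 = 276 / 866.09 = 0.3187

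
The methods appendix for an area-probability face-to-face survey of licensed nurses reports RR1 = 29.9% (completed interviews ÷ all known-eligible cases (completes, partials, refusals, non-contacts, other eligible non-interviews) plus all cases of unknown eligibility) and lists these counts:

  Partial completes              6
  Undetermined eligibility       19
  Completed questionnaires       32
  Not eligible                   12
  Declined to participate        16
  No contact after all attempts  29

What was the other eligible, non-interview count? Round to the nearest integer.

5

RR1 = 32 / D = 0.299
D = 32 / 0.299 = 107.0
Remaining denominator categories sum to 102
other eligible, non-interview = 107.0 − 102 ≈ 5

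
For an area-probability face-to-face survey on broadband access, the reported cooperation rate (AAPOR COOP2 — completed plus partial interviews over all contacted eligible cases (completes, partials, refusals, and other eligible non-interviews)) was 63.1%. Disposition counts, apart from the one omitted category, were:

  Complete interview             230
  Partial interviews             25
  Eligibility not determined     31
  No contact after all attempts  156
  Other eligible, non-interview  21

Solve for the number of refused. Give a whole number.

Numerator: 230 + 25 = 255
COOP2 = 255 / D = 0.631
D = 255 / 0.631 = 404.1
Rest of base = 276
refused = 404.1 − 276 ≈ 128

128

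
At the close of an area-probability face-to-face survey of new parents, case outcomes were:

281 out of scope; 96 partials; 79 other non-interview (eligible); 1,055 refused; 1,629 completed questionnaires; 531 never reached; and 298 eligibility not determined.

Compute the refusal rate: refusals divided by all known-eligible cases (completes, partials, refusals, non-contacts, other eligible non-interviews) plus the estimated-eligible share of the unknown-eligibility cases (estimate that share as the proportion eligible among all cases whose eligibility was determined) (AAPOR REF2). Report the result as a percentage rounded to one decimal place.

Numerator → 1055
Known eligible → 1629 + 96 + 1055 + 531 + 79 = 3390
e = 3390 / (3390 + 281) = 3390 / 3671 = 0.9235
Estimated eligible among unknowns → 0.9235 × 298 = 275.20
Denominator → 3390 + 275.20 = 3665.20
REF2 = 1055 / 3665.20 = 0.2878

28.8%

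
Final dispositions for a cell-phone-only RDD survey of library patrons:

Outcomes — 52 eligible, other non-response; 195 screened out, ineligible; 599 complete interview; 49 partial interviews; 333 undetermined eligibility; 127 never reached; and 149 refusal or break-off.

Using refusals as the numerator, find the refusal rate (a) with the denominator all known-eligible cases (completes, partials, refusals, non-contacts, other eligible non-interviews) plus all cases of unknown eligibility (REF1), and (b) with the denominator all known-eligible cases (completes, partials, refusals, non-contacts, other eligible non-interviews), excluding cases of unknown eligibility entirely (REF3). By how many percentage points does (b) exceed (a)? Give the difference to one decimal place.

3.9

Top: 149
Denominator: 599 + 49 + 149 + 127 + 52 + 333 = 1309
REF1 = 149 / 1309 = 0.1138
Denominator: 599 + 49 + 149 + 127 + 52 = 976
REF3 = 149 / 976 = 0.1527
Difference = 15.27 − 11.38 = 3.89 percentage points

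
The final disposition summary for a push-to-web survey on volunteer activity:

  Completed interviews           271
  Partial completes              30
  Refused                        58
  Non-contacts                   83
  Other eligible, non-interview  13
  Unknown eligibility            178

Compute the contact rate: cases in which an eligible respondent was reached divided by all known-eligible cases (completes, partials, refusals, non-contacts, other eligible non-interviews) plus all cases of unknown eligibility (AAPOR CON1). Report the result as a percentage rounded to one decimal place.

Top = 271 + 30 + 58 + 13 = 372
Denominator = 271 + 30 + 58 + 83 + 13 + 178 = 633
CON1 = 372 / 633 = 0.5877

58.8%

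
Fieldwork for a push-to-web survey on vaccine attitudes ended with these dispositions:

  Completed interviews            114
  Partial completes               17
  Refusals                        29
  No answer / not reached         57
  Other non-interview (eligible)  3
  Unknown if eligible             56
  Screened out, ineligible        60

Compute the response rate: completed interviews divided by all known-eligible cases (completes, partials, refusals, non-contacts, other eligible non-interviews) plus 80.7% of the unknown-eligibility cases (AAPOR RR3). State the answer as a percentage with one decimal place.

43.0%

Numerator → 114
Eligible (known) → 114 + 17 + 29 + 57 + 3 = 220
Eligible share of unknowns → 0.8070 × 56 = 45.19
Base → 220 + 45.19 = 265.19
RR3 = 114 / 265.19 = 0.4299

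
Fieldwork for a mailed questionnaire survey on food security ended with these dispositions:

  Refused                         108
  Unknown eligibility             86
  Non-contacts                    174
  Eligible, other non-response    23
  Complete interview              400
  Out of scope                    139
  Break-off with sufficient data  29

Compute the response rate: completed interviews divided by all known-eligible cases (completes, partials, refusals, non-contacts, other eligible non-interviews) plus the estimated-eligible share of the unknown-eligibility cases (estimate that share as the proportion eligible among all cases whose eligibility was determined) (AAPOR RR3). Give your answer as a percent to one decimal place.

Top = 400
Eligible (known) = 400 + 29 + 108 + 174 + 23 = 734
e = 734 / (734 + 139) = 734 / 873 = 0.8408
Estimated eligible among unknowns = 0.8408 × 86 = 72.31
Denominator = 734 + 72.31 = 806.31
RR3 = 400 / 806.31 = 0.4961

49.6%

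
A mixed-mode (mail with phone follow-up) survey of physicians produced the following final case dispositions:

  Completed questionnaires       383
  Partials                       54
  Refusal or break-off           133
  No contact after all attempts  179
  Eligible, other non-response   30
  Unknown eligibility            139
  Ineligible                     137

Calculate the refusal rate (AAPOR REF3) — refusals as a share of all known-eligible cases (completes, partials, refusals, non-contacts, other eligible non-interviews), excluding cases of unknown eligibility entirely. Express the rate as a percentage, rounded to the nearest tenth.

17.1%

Top → 133
Denominator → 383 + 54 + 133 + 179 + 30 = 779
REF3 = 133 / 779 = 0.1707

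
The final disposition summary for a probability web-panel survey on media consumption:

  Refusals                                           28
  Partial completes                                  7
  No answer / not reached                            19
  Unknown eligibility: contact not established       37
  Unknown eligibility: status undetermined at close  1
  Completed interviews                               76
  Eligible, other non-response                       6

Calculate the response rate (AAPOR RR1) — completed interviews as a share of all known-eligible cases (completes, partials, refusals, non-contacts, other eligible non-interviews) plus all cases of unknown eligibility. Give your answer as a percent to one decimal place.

43.7%

Unknown eligibility = 37 + 1 = 38
Num → 76
Denominator → 76 + 7 + 28 + 19 + 6 + 38 = 174
RR1 = 76 / 174 = 0.4368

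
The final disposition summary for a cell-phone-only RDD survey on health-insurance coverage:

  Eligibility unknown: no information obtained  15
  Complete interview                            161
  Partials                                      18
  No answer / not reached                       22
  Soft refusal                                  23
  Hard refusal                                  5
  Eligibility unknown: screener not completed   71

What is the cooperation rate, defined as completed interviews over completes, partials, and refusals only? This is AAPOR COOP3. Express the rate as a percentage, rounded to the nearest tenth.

Declined to participate = 5 + 23 = 28
Eligibility not determined = 71 + 15 = 86
Top → 161
Denominator → 161 + 18 + 28 = 207
COOP3 = 161 / 207 = 0.7778

77.8%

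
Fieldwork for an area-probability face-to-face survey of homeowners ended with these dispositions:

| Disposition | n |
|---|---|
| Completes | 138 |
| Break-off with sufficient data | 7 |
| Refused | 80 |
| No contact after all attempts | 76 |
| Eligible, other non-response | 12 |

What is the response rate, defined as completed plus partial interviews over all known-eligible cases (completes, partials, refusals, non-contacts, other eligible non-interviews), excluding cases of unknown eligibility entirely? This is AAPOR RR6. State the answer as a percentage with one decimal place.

Numerator = 138 + 7 = 145
Denominator = 138 + 7 + 80 + 76 + 12 = 313
RR6 = 145 / 313 = 0.4633

46.3%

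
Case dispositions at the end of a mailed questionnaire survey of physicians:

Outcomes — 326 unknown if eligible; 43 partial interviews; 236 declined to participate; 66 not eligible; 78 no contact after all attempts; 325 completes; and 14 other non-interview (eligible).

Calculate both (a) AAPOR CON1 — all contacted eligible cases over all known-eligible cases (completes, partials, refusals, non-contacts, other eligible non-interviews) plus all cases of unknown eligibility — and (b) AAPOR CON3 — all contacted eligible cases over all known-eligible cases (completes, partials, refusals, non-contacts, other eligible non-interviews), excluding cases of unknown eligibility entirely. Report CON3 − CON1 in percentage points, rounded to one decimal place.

Numerator → 325 + 43 + 236 + 14 = 618
Denom → 325 + 43 + 236 + 78 + 14 + 326 = 1022
CON1 = 618 / 1022 = 0.6047
Denom → 325 + 43 + 236 + 78 + 14 = 696
CON3 = 618 / 696 = 0.8879
Difference = 88.79 − 60.47 = 28.32 percentage points

28.3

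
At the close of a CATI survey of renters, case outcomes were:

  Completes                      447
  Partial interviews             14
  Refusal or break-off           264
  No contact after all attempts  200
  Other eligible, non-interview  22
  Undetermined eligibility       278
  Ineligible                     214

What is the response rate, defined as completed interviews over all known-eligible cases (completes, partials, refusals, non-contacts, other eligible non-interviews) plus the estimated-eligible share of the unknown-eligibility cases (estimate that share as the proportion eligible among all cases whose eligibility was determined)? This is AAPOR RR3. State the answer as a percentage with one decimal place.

38.1%

Numerator = 447
Eligible (known) = 447 + 14 + 264 + 200 + 22 = 947
e = 947 / (947 + 214) = 947 / 1161 = 0.8157
Eligible share of unknowns = 0.8157 × 278 = 226.76
Denominator = 947 + 226.76 = 1173.76
RR3 = 447 / 1173.76 = 0.3808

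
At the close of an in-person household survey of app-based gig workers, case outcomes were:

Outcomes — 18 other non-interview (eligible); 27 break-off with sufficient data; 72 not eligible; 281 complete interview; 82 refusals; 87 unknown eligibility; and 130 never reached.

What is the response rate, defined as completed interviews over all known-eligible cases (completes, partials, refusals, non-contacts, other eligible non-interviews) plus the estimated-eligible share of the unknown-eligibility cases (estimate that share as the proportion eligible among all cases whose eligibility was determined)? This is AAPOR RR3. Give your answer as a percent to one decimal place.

45.7%

Top = 281
Known eligible = 281 + 27 + 82 + 130 + 18 = 538
e = 538 / (538 + 72) = 538 / 610 = 0.8820
Eligible share of unknowns = 0.8820 × 87 = 76.73
Denom = 538 + 76.73 = 614.73
RR3 = 281 / 614.73 = 0.4571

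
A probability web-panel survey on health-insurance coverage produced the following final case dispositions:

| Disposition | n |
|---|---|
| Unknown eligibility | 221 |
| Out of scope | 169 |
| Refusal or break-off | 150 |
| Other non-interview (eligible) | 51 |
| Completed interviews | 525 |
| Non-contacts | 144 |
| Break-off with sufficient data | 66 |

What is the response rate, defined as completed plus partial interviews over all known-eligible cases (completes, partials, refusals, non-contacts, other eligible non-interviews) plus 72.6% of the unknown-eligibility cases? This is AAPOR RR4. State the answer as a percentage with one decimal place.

53.9%

Top = 525 + 66 = 591
Determined eligible = 525 + 66 + 150 + 144 + 51 = 936
e × U = 0.7260 × 221 = 160.45
Base = 936 + 160.45 = 1096.45
RR4 = 591 / 1096.45 = 0.5390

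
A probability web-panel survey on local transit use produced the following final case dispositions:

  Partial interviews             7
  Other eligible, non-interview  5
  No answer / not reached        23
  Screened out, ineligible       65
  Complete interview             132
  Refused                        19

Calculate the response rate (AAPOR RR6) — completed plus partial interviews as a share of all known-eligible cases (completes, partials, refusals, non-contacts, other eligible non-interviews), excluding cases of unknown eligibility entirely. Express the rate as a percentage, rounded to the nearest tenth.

Top → 132 + 7 = 139
Denominator → 132 + 7 + 19 + 23 + 5 = 186
RR6 = 139 / 186 = 0.7473

74.7%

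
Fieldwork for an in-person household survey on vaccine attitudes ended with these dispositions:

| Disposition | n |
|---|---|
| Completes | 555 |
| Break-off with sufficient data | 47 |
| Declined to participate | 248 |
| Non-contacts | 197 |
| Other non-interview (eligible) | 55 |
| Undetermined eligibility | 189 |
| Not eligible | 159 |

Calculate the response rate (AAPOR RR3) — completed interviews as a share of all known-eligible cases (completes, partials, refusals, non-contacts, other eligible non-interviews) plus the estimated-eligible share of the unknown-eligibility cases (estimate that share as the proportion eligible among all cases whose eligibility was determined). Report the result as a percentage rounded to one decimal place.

Top: 555
Determined eligible: 555 + 47 + 248 + 197 + 55 = 1102
e = 1102 / (1102 + 159) = 1102 / 1261 = 0.8739
e × U: 0.8739 × 189 = 165.17
Denom: 1102 + 165.17 = 1267.17
RR3 = 555 / 1267.17 = 0.4380

43.8%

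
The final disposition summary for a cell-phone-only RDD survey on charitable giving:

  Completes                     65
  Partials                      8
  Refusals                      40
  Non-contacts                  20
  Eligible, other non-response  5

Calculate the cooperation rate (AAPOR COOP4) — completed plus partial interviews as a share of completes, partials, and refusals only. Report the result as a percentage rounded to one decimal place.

Top = 65 + 8 = 73
Denom = 65 + 8 + 40 = 113
COOP4 = 73 / 113 = 0.6460

64.6%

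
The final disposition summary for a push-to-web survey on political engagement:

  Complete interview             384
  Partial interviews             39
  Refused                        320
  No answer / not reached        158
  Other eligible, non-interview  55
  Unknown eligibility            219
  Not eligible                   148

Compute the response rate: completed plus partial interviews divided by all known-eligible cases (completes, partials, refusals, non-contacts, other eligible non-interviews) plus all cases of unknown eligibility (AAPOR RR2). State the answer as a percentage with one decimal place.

36.0%

Numerator = 384 + 39 = 423
Denominator = 384 + 39 + 320 + 158 + 55 + 219 = 1175
RR2 = 423 / 1175 = 0.3600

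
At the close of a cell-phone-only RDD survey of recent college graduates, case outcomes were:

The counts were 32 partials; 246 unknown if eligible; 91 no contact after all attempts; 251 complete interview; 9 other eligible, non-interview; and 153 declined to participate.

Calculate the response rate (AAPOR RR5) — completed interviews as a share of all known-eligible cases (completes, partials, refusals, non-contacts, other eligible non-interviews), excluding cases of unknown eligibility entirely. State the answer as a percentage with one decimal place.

Num = 251
Denominator = 251 + 32 + 153 + 91 + 9 = 536
RR5 = 251 / 536 = 0.4683

46.8%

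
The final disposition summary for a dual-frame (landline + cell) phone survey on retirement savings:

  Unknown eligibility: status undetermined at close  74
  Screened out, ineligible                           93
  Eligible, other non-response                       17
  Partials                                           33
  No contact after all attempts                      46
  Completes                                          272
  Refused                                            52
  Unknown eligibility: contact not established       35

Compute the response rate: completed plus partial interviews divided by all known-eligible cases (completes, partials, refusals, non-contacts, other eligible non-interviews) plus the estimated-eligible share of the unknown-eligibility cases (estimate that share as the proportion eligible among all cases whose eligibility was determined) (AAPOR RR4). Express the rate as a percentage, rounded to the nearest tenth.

59.9%

Unknown if eligible = 35 + 74 = 109
Num = 272 + 33 = 305
Determined eligible = 272 + 33 + 52 + 46 + 17 = 420
e = 420 / (420 + 93) = 420 / 513 = 0.8187
Eligible share of unknowns = 0.8187 × 109 = 89.24
Denom = 420 + 89.24 = 509.24
RR4 = 305 / 509.24 = 0.5989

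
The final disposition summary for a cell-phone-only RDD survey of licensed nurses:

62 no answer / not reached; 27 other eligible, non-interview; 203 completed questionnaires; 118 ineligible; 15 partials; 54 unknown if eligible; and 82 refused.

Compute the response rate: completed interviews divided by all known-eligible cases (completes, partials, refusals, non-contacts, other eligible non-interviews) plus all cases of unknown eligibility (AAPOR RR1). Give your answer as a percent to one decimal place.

Top = 203
Denominator = 203 + 15 + 82 + 62 + 27 + 54 = 443
RR1 = 203 / 443 = 0.4582

45.8%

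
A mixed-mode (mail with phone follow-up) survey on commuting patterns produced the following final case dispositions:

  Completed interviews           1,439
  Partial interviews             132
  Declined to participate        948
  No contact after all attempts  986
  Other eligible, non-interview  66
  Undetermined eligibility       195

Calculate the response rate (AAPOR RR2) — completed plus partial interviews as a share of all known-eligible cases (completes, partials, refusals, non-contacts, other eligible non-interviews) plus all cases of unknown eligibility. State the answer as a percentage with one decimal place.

Top = 1439 + 132 = 1571
Denominator = 1439 + 132 + 948 + 986 + 66 + 195 = 3766
RR2 = 1571 / 3766 = 0.4172

41.7%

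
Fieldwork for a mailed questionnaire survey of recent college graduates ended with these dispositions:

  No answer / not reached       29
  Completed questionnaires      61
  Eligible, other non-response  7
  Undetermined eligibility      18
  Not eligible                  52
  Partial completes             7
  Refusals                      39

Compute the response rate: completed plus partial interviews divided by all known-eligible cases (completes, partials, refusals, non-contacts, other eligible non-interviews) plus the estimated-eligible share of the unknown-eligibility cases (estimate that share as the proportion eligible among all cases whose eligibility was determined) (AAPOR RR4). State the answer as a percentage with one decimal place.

Numerator = 61 + 7 = 68
Determined eligible = 61 + 7 + 39 + 29 + 7 = 143
e = 143 / (143 + 52) = 143 / 195 = 0.7333
Eligible share of unknowns = 0.7333 × 18 = 13.20
Denominator = 143 + 13.20 = 156.20
RR4 = 68 / 156.20 = 0.4353

43.5%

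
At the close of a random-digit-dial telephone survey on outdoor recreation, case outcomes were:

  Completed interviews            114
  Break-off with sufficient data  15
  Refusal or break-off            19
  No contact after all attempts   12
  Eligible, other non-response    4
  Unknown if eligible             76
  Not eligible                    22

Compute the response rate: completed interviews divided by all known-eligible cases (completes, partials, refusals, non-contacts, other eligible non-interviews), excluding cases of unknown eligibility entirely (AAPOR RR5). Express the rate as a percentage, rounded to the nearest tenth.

69.5%

Num: 114
Denominator: 114 + 15 + 19 + 12 + 4 = 164
RR5 = 114 / 164 = 0.6951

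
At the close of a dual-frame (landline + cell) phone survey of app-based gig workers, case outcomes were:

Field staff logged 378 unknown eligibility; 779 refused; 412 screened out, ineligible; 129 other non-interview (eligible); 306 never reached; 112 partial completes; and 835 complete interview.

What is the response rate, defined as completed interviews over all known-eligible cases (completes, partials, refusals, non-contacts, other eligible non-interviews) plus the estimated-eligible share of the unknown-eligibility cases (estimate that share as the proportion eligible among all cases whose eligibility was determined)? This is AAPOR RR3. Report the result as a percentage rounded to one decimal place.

33.7%

Top = 835
Known eligible = 835 + 112 + 779 + 306 + 129 = 2161
e = 2161 / (2161 + 412) = 2161 / 2573 = 0.8399
Eligible share of unknowns = 0.8399 × 378 = 317.48
Denominator = 2161 + 317.48 = 2478.48
RR3 = 835 / 2478.48 = 0.3369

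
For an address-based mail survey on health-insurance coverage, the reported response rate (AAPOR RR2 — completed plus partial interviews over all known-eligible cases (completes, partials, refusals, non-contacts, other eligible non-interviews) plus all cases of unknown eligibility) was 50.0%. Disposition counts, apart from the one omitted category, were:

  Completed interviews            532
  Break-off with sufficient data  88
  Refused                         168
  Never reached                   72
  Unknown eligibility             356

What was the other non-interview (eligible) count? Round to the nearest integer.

24

Numerator → 532 + 88 = 620
RR2 = 620 / D = 0.500
D = 620 / 0.500 = 1240.0
Rest of base = 1216
other non-interview (eligible) = 1240.0 − 1216 ≈ 24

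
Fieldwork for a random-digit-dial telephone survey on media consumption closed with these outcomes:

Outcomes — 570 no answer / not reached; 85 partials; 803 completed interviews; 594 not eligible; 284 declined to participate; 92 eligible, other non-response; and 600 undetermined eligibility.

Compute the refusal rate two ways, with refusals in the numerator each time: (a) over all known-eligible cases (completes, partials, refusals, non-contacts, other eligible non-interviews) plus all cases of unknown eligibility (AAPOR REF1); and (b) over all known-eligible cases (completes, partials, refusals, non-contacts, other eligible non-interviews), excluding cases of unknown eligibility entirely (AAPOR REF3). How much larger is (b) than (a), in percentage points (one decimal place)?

Top: 284
Base: 803 + 85 + 284 + 570 + 92 + 600 = 2434
REF1 = 284 / 2434 = 0.1167
Base: 803 + 85 + 284 + 570 + 92 = 1834
REF3 = 284 / 1834 = 0.1549
Difference = 15.49 − 11.67 = 3.82 percentage points

3.8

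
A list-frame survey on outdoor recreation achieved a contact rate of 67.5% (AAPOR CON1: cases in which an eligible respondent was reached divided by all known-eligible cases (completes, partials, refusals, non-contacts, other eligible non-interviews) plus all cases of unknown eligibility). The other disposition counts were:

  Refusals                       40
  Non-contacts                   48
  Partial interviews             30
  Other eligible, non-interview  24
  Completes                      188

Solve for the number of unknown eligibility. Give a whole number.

88

Numerator = 188 + 30 + 40 + 24 = 282
CON1 = 282 / D = 0.675
D = 282 / 0.675 = 417.8
Remaining denominator categories sum to 330
unknown eligibility = 417.8 − 330 ≈ 88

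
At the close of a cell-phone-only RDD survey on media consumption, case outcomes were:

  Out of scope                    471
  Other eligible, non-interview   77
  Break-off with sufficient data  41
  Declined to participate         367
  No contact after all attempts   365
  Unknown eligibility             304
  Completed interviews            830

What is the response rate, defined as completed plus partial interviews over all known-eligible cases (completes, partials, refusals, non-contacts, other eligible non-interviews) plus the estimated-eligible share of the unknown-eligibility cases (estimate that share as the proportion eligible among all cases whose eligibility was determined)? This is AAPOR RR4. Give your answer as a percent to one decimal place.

45.4%

Num = 830 + 41 = 871
Eligible (known) = 830 + 41 + 367 + 365 + 77 = 1680
e = 1680 / (1680 + 471) = 1680 / 2151 = 0.7810
Eligible share of unknowns = 0.7810 × 304 = 237.42
Denominator = 1680 + 237.42 = 1917.42
RR4 = 871 / 1917.42 = 0.4543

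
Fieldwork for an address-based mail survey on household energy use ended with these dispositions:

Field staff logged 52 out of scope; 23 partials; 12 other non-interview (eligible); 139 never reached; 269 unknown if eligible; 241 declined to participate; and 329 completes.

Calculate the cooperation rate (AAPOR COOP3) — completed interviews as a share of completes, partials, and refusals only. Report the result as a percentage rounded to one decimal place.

55.5%

Numerator → 329
Base → 329 + 23 + 241 = 593
COOP3 = 329 / 593 = 0.5548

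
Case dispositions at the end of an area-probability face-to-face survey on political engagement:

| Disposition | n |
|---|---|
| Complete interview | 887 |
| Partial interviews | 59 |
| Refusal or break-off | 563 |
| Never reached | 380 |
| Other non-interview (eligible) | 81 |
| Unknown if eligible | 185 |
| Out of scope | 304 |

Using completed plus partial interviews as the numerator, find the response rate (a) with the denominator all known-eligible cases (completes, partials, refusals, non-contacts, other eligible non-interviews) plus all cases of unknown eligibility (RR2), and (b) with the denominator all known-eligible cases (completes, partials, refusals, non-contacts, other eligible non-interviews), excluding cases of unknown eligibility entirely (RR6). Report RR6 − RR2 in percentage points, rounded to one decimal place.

4.1

Num: 887 + 59 = 946
Denominator: 887 + 59 + 563 + 380 + 81 + 185 = 2155
RR2 = 946 / 2155 = 0.4390
Denominator: 887 + 59 + 563 + 380 + 81 = 1970
RR6 = 946 / 1970 = 0.4802
Difference = 48.02 − 43.90 = 4.12 percentage points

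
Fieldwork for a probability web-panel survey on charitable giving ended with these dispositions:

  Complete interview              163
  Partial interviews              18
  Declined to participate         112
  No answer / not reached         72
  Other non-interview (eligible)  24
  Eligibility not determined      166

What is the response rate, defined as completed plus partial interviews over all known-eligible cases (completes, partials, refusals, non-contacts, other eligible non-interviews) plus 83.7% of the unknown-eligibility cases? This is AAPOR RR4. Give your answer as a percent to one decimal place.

34.3%

Num → 163 + 18 = 181
Determined eligible → 163 + 18 + 112 + 72 + 24 = 389
Estimated eligible among unknowns → 0.8370 × 166 = 138.94
Denominator → 389 + 138.94 = 527.94
RR4 = 181 / 527.94 = 0.3428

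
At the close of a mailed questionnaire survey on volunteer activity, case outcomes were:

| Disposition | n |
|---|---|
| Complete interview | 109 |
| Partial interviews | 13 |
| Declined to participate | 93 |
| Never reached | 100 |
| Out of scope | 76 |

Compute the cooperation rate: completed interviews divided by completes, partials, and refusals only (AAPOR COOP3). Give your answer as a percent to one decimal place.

50.7%

Numerator = 109
Denominator = 109 + 13 + 93 = 215
COOP3 = 109 / 215 = 0.5070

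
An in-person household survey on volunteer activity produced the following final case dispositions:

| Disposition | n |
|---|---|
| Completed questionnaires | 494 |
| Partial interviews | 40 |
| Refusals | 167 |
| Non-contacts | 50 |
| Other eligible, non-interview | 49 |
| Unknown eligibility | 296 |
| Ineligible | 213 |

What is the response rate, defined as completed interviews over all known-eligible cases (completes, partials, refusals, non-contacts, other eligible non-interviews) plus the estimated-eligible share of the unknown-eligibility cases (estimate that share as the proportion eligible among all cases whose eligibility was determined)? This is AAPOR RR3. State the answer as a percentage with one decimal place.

Numerator: 494
Determined eligible: 494 + 40 + 167 + 50 + 49 = 800
e = 800 / (800 + 213) = 800 / 1013 = 0.7897
Eligible share of unknowns: 0.7897 × 296 = 233.75
Base: 800 + 233.75 = 1033.75
RR3 = 494 / 1033.75 = 0.4779

47.8%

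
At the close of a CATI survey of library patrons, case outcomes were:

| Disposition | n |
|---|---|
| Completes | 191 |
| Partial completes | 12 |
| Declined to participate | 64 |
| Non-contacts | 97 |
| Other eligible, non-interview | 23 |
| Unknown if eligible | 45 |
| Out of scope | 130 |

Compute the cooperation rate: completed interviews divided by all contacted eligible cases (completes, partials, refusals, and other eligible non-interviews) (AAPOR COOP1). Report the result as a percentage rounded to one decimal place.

65.9%

Top → 191
Denominator → 191 + 12 + 64 + 23 = 290
COOP1 = 191 / 290 = 0.6586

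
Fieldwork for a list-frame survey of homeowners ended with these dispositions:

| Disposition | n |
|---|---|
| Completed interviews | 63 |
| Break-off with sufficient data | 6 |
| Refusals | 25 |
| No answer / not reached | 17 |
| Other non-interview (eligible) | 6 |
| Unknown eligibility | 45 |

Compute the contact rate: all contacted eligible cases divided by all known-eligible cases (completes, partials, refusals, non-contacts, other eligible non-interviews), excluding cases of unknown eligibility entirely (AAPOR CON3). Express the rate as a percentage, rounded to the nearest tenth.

Num → 63 + 6 + 25 + 6 = 100
Denominator → 63 + 6 + 25 + 17 + 6 = 117
CON3 = 100 / 117 = 0.8547

85.5%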